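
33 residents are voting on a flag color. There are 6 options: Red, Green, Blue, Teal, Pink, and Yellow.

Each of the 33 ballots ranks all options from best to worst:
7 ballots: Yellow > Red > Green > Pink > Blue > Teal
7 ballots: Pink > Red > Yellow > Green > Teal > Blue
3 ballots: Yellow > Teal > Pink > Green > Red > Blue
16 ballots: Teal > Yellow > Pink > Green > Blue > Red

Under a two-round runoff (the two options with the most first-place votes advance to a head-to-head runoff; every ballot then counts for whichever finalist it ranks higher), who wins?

Round 1 first-place votes: Red 0, Green 0, Blue 0, Teal 16, Pink 7, Yellow 10. Teal and Yellow advance.
Runoff: Teal is ranked above Yellow on 16 ballots, Yellow above Teal on 17.

Yellow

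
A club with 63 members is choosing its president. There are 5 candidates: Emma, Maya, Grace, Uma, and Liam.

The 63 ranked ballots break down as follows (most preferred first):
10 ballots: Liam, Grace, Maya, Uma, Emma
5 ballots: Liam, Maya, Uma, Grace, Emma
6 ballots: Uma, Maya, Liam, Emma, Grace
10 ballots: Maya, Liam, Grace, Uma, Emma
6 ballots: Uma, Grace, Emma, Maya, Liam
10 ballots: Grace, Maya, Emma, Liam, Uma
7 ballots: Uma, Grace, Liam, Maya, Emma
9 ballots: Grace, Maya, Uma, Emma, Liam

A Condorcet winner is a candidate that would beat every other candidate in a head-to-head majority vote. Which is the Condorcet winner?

Grace

Grace vs Emma: 57–6
Grace vs Maya: 42–21
Grace vs Uma: 39–24
Grace vs Liam: 32–31
Grace beats every other candidate.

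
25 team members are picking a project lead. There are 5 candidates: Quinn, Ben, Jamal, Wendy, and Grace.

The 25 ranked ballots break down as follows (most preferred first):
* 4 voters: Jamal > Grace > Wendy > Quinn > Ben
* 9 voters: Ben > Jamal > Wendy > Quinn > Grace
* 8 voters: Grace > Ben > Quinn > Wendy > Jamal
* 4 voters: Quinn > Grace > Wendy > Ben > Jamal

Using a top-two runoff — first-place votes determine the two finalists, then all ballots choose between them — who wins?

Grace

Round 1 first-place votes: Quinn 4, Ben 9, Jamal 4, Wendy 0, Grace 8. Ben and Grace advance.
Runoff: Ben is ranked above Grace on 9 ballots, Grace above Ben on 16.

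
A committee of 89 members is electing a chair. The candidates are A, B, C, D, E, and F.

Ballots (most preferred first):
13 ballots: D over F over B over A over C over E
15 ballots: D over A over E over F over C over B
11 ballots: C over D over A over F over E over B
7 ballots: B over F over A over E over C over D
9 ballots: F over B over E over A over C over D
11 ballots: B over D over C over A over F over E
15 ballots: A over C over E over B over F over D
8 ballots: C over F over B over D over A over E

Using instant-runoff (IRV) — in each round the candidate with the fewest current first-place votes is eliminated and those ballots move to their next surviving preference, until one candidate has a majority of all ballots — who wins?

C

Round 1: A 15, B 18, C 19, D 28, E 0, F 9. E eliminated.
Round 2: A 15, B 18, C 19, D 28, F 9. F eliminated.
Round 3: A 15, B 27, C 19, D 28. A eliminated.
Round 4: B 27, C 34, D 28. B eliminated.
Round 5: C 50, D 39. C has a majority (≥45).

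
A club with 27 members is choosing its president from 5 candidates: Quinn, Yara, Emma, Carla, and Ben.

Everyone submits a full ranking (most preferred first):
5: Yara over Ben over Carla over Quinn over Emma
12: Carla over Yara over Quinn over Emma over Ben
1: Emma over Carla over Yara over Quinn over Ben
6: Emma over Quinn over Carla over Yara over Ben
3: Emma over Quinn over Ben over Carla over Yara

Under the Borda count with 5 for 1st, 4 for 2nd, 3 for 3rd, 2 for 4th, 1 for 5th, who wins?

Carla

Quinn: 5×2 + 12×3 + 1×2 + 6×4 + 3×4 = 84
Yara: 5×5 + 12×4 + 1×3 + 6×2 + 3×1 = 91
Emma: 5×1 + 12×2 + 1×5 + 6×5 + 3×5 = 79
Carla: 5×3 + 12×5 + 1×4 + 6×3 + 3×2 = 103
Ben: 5×4 + 12×1 + 1×1 + 6×1 + 3×3 = 48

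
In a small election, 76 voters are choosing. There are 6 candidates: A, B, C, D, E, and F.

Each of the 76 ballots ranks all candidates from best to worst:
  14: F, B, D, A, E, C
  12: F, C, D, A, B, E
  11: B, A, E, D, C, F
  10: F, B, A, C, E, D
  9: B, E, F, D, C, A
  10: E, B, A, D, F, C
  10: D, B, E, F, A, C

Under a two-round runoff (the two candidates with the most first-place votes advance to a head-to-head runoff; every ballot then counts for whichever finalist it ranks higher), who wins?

Round 1 first-place votes: A 0, B 20, C 0, D 10, E 10, F 36. F and B advance.
Runoff: F is ranked above B on 36 ballots, B above F on 40.

B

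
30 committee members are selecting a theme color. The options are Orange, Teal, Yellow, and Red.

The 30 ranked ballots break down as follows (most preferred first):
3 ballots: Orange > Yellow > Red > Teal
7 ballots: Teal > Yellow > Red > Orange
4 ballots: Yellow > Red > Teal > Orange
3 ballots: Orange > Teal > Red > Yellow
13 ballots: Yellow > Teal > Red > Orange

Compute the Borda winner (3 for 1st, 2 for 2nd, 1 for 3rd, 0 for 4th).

Yellow

Orange: 3×3 + 7×0 + 4×0 + 3×3 + 13×0 = 18
Teal: 3×0 + 7×3 + 4×1 + 3×2 + 13×2 = 57
Yellow: 3×2 + 7×2 + 4×3 + 3×0 + 13×3 = 71
Red: 3×1 + 7×1 + 4×2 + 3×1 + 13×1 = 34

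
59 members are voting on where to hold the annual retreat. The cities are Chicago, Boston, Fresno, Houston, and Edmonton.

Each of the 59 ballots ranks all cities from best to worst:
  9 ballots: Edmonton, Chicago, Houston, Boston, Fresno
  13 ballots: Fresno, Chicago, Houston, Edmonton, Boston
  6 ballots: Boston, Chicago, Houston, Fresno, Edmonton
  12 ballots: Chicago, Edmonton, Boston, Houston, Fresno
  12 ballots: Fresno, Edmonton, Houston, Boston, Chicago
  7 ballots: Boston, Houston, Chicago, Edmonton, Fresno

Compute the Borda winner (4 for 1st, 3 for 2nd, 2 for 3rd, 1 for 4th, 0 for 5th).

Chicago

Chicago: 9×3 + 13×3 + 6×3 + 12×4 + 12×0 + 7×2 = 146
Boston: 9×1 + 13×0 + 6×4 + 12×2 + 12×1 + 7×4 = 97
Fresno: 9×0 + 13×4 + 6×1 + 12×0 + 12×4 + 7×0 = 106
Houston: 9×2 + 13×2 + 6×2 + 12×1 + 12×2 + 7×3 = 113
Edmonton: 9×4 + 13×1 + 6×0 + 12×3 + 12×3 + 7×1 = 128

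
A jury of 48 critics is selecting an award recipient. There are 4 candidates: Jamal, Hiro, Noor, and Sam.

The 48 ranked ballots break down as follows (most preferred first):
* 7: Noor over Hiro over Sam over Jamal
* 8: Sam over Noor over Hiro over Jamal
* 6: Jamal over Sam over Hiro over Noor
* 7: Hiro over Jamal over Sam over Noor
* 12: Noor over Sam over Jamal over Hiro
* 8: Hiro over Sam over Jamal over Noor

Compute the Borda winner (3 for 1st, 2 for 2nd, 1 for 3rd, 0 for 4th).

Sam

Jamal: 7×0 + 8×0 + 6×3 + 7×2 + 12×1 + 8×1 = 52
Hiro: 7×2 + 8×1 + 6×1 + 7×3 + 12×0 + 8×3 = 73
Noor: 7×3 + 8×2 + 6×0 + 7×0 + 12×3 + 8×0 = 73
Sam: 7×1 + 8×3 + 6×2 + 7×1 + 12×2 + 8×2 = 90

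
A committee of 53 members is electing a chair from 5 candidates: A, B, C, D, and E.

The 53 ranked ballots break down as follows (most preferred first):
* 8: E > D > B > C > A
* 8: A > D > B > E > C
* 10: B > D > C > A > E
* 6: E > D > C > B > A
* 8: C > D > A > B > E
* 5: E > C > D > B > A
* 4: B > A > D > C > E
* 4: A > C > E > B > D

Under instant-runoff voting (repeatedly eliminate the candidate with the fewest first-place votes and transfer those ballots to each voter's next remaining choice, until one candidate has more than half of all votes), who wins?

A

Round 1: A 12, B 14, C 8, D 0, E 19. D eliminated.
Round 2: A 12, B 14, C 8, E 19. C eliminated.
Round 3: A 20, B 14, E 19. B eliminated.
Round 4: A 34, E 19. A has a majority (≥27).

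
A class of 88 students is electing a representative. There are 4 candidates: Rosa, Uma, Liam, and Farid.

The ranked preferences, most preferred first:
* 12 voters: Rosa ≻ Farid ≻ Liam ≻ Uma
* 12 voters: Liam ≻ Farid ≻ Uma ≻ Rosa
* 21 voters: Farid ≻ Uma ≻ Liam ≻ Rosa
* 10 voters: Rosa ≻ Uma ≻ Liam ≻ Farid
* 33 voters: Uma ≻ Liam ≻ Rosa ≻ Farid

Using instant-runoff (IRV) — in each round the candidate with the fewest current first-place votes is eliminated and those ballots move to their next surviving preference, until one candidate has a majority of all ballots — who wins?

Round 1: Rosa 22, Uma 33, Liam 12, Farid 21. Liam eliminated.
Round 2: Rosa 22, Uma 33, Farid 33. Rosa eliminated.
Round 3: Uma 43, Farid 45. Farid has a majority (≥45).

Farid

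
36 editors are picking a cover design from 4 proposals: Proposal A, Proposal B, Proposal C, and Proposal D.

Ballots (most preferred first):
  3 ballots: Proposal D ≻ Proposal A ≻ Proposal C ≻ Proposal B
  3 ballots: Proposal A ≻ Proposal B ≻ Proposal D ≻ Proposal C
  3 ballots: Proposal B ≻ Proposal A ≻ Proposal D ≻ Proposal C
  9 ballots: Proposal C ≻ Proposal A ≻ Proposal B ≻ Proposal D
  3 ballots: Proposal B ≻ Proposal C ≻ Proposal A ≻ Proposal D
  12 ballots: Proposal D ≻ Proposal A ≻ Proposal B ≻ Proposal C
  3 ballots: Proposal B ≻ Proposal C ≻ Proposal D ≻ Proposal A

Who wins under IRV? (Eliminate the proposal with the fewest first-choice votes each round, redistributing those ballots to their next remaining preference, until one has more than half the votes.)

Proposal B

Round 1: Proposal A 3, Proposal B 9, Proposal C 9, Proposal D 15. Proposal A eliminated.
Round 2: Proposal B 12, Proposal C 9, Proposal D 15. Proposal C eliminated.
Round 3: Proposal B 21, Proposal D 15. Proposal B has a majority (≥19).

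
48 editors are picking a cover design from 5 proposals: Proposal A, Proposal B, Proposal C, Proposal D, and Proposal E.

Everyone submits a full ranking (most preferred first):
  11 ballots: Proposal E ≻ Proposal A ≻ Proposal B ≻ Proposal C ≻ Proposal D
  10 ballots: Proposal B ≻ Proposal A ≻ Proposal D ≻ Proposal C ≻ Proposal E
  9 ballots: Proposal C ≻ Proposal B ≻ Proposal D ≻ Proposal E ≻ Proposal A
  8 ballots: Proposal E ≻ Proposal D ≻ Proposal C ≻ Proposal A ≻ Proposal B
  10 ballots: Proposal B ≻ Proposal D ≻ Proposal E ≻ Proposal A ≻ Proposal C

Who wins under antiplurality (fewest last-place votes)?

Proposal B

Last-place votes: Proposal A 9, Proposal B 8, Proposal C 10, Proposal D 11, Proposal E 10.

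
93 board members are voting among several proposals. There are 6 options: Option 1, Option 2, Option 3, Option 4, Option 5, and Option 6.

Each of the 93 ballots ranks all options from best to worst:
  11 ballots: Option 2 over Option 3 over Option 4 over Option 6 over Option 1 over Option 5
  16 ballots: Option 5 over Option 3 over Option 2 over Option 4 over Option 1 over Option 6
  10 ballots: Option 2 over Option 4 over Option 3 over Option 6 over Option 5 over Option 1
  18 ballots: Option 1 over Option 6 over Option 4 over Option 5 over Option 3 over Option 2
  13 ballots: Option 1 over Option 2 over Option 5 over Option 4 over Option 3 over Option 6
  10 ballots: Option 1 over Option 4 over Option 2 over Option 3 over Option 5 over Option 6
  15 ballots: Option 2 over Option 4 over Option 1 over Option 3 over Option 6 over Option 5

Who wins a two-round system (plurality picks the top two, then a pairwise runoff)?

Round 1 first-place votes: Option 1 41, Option 2 36, Option 3 0, Option 4 0, Option 5 16, Option 6 0. Option 1 and Option 2 advance.
Runoff: Option 1 is ranked above Option 2 on 41 ballots, Option 2 above Option 1 on 52.

Option 2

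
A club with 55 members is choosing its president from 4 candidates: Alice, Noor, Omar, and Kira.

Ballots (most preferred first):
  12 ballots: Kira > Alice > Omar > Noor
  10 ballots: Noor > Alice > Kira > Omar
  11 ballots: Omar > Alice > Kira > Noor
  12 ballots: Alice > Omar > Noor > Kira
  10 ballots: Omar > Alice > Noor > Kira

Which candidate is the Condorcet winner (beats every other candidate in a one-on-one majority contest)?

Alice vs Noor: 45–10
Alice vs Omar: 34–21
Alice vs Kira: 43–12
Alice beats every other candidate.

Alice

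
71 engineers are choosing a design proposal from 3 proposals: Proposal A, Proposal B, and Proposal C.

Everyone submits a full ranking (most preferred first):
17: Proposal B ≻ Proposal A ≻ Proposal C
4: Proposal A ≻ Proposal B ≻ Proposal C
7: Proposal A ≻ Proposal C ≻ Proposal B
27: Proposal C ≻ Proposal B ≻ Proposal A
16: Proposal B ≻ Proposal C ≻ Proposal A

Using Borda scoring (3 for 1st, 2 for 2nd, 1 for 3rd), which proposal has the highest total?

Proposal A: 17×2 + 4×3 + 7×3 + 27×1 + 16×1 = 110
Proposal B: 17×3 + 4×2 + 7×1 + 27×2 + 16×3 = 168
Proposal C: 17×1 + 4×1 + 7×2 + 27×3 + 16×2 = 148

Proposal B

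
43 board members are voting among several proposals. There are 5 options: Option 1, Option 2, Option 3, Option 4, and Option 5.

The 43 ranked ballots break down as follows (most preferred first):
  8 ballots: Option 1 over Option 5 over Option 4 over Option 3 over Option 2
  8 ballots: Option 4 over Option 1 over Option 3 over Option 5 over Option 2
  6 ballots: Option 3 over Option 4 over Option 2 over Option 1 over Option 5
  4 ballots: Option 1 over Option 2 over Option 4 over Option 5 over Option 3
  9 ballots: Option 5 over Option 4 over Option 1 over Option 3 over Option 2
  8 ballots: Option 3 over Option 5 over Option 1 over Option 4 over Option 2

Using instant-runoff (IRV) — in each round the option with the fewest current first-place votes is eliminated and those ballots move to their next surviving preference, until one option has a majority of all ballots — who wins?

Option 1

Round 1: Option 1 12, Option 2 0, Option 3 14, Option 4 8, Option 5 9. Option 2 eliminated.
Round 2: Option 1 12, Option 3 14, Option 4 8, Option 5 9. Option 4 eliminated.
Round 3: Option 1 20, Option 3 14, Option 5 9. Option 5 eliminated.
Round 4: Option 1 29, Option 3 14. Option 1 has a majority (≥22).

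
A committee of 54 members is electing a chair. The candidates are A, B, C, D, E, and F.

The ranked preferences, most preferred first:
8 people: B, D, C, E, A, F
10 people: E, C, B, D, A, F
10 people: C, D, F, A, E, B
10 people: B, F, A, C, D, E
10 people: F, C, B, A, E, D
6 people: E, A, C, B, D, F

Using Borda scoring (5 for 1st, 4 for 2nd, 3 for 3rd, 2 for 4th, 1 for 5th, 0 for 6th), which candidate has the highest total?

C

A: 8×1 + 10×1 + 10×2 + 10×3 + 10×2 + 6×4 = 112
B: 8×5 + 10×3 + 10×0 + 10×5 + 10×3 + 6×2 = 162
C: 8×3 + 10×4 + 10×5 + 10×2 + 10×4 + 6×3 = 192
D: 8×4 + 10×2 + 10×4 + 10×1 + 10×0 + 6×1 = 108
E: 8×2 + 10×5 + 10×1 + 10×0 + 10×1 + 6×5 = 116
F: 8×0 + 10×0 + 10×3 + 10×4 + 10×5 + 6×0 = 120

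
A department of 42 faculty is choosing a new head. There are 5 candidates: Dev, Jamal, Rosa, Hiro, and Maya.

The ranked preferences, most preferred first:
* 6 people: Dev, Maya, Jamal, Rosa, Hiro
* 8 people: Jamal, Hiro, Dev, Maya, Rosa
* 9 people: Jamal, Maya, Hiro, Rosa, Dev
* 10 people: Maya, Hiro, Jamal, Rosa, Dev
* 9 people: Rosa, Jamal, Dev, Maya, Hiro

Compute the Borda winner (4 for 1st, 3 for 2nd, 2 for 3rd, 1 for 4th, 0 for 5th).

Dev: 6×4 + 8×2 + 9×0 + 10×0 + 9×2 = 58
Jamal: 6×2 + 8×4 + 9×4 + 10×2 + 9×3 = 127
Rosa: 6×1 + 8×0 + 9×1 + 10×1 + 9×4 = 61
Hiro: 6×0 + 8×3 + 9×2 + 10×3 + 9×0 = 72
Maya: 6×3 + 8×1 + 9×3 + 10×4 + 9×1 = 102

Jamal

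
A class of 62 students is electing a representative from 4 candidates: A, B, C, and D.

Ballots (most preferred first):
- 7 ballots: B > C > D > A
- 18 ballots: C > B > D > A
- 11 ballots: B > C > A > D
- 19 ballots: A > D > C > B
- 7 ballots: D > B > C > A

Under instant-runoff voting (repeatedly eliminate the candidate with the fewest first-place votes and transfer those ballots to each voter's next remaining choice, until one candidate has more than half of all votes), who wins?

B

Round 1: A 19, B 18, C 18, D 7. D eliminated.
Round 2: A 19, B 25, C 18. C eliminated.
Round 3: A 19, B 43. B has a majority (≥32).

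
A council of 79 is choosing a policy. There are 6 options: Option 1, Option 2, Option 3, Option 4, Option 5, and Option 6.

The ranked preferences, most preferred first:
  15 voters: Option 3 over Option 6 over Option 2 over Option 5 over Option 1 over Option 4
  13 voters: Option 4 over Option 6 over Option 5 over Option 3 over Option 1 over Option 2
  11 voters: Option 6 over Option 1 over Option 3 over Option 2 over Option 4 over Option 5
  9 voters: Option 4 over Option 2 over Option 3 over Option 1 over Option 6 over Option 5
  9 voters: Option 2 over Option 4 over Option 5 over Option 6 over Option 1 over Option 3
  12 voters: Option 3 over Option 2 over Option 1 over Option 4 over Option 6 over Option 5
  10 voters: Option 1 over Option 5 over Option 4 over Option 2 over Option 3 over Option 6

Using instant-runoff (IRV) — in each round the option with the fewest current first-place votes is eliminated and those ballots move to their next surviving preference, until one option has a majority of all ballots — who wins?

Option 4

Round 1: Option 1 10, Option 2 9, Option 3 27, Option 4 22, Option 5 0, Option 6 11. Option 5 eliminated.
Round 2: Option 1 10, Option 2 9, Option 3 27, Option 4 22, Option 6 11. Option 2 eliminated.
Round 3: Option 1 10, Option 3 27, Option 4 31, Option 6 11. Option 1 eliminated.
Round 4: Option 3 27, Option 4 41, Option 6 11. Option 4 has a majority (≥40).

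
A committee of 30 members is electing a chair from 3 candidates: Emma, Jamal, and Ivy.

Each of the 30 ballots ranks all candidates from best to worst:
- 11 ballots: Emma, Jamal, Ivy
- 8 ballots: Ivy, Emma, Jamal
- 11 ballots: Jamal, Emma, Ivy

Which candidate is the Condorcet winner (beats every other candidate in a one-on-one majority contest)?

Emma vs Jamal: 19–11
Emma vs Ivy: 22–8
Emma beats every other candidate.

Emma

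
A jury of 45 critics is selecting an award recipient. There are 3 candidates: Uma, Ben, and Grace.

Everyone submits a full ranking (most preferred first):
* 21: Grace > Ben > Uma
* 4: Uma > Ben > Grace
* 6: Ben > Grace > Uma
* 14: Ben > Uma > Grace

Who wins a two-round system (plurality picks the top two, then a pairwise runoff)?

Ben

Round 1 first-place votes: Uma 4, Ben 20, Grace 21. Grace and Ben advance.
Runoff: Grace is ranked above Ben on 21 ballots, Ben above Grace on 24.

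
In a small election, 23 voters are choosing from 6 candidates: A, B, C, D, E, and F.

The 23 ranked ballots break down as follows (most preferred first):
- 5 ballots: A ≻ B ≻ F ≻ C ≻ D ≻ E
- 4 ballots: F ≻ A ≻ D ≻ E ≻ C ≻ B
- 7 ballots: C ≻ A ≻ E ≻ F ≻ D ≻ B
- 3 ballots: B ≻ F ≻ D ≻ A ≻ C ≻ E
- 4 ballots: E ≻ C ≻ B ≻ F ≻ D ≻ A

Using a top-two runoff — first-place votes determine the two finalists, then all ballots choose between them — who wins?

Round 1 first-place votes: A 5, B 3, C 7, D 0, E 4, F 4. C and A advance.
Runoff: C is ranked above A on 11 ballots, A above C on 12.

A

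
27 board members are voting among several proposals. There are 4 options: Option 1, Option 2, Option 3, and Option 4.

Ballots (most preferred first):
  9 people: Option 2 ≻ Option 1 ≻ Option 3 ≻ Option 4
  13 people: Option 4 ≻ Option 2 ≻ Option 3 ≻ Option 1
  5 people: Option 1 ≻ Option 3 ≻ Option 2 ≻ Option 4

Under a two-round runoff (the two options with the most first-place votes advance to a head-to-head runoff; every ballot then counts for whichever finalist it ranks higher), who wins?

Option 2

Round 1 first-place votes: Option 1 5, Option 2 9, Option 3 0, Option 4 13. Option 4 and Option 2 advance.
Runoff: Option 4 is ranked above Option 2 on 13 ballots, Option 2 above Option 4 on 14.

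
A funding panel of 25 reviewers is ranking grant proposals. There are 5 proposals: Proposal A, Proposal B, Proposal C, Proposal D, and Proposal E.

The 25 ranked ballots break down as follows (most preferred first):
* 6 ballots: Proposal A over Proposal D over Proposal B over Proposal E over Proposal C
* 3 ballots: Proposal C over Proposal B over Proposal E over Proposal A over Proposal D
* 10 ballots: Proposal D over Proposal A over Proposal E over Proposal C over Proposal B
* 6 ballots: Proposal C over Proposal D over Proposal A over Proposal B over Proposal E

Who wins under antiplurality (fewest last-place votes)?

Proposal A

Last-place votes: Proposal A 0, Proposal B 10, Proposal C 6, Proposal D 3, Proposal E 6.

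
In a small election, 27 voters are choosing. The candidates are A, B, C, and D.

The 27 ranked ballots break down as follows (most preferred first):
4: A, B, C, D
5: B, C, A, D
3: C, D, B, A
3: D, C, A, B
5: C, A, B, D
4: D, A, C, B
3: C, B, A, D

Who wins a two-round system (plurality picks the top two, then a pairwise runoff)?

C

Round 1 first-place votes: A 4, B 5, C 11, D 7. C and D advance.
Runoff: C is ranked above D on 20 ballots, D above C on 7.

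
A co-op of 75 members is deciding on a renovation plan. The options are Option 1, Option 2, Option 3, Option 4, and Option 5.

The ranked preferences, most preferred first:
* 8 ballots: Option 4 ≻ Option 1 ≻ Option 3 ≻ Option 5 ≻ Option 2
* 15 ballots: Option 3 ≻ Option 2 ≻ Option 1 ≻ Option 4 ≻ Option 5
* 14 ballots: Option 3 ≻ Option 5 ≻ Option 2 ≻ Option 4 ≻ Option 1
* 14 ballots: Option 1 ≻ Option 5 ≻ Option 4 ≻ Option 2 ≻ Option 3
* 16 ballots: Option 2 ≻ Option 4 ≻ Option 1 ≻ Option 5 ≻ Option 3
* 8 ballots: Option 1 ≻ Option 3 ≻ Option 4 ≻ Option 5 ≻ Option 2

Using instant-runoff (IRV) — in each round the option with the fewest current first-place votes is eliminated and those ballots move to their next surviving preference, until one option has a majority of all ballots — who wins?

Round 1: Option 1 22, Option 2 16, Option 3 29, Option 4 8, Option 5 0. Option 5 eliminated.
Round 2: Option 1 22, Option 2 16, Option 3 29, Option 4 8. Option 4 eliminated.
Round 3: Option 1 30, Option 2 16, Option 3 29. Option 2 eliminated.
Round 4: Option 1 46, Option 3 29. Option 1 has a majority (≥38).

Option 1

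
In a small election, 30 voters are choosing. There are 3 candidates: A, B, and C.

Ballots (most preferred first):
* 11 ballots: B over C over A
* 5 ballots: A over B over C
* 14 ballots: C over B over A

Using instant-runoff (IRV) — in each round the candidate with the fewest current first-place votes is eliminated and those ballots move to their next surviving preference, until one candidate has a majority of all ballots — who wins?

Round 1: A 5, B 11, C 14. A eliminated.
Round 2: B 16, C 14. B has a majority (≥16).

B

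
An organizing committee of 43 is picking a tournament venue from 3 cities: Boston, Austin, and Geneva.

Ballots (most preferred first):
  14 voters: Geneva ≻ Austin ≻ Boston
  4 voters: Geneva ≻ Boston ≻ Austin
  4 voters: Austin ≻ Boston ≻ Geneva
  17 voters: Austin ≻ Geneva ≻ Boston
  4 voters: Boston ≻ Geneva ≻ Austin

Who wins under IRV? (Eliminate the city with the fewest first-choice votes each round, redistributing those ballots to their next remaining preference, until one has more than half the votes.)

Round 1: Boston 4, Austin 21, Geneva 18. Boston eliminated.
Round 2: Austin 21, Geneva 22. Geneva has a majority (≥22).

Geneva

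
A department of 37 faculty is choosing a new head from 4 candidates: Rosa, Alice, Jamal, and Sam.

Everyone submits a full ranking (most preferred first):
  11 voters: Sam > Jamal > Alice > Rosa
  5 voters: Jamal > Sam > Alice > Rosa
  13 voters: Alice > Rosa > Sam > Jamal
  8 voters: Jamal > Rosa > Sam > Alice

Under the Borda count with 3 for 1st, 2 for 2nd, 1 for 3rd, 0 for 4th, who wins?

Rosa: 11×0 + 5×0 + 13×2 + 8×2 = 42
Alice: 11×1 + 5×1 + 13×3 + 8×0 = 55
Jamal: 11×2 + 5×3 + 13×0 + 8×3 = 61
Sam: 11×3 + 5×2 + 13×1 + 8×1 = 64

Sam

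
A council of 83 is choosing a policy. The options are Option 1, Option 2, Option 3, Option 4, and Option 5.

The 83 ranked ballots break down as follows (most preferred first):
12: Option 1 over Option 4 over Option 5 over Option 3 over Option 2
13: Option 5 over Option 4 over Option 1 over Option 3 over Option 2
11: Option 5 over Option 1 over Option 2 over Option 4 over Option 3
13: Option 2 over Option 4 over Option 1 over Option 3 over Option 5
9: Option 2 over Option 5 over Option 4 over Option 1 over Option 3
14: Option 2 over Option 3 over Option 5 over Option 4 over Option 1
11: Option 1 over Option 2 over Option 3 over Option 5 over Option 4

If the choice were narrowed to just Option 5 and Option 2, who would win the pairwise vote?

Option 5 is ranked above Option 2 on 36 ballots; Option 2 above Option 5 on 47.

Option 2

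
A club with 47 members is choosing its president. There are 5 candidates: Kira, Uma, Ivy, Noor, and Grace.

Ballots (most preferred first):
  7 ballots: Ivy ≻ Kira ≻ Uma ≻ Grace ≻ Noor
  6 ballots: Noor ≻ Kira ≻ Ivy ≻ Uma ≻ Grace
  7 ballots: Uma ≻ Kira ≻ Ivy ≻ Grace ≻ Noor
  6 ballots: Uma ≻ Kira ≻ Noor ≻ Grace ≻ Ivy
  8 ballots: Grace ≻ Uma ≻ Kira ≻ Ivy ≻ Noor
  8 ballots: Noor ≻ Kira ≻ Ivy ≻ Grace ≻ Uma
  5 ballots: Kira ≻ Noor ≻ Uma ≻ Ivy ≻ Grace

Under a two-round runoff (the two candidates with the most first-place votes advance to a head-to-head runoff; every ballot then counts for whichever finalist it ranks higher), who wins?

Uma

Round 1 first-place votes: Kira 5, Uma 13, Ivy 7, Noor 14, Grace 8. Noor and Uma advance.
Runoff: Noor is ranked above Uma on 19 ballots, Uma above Noor on 28.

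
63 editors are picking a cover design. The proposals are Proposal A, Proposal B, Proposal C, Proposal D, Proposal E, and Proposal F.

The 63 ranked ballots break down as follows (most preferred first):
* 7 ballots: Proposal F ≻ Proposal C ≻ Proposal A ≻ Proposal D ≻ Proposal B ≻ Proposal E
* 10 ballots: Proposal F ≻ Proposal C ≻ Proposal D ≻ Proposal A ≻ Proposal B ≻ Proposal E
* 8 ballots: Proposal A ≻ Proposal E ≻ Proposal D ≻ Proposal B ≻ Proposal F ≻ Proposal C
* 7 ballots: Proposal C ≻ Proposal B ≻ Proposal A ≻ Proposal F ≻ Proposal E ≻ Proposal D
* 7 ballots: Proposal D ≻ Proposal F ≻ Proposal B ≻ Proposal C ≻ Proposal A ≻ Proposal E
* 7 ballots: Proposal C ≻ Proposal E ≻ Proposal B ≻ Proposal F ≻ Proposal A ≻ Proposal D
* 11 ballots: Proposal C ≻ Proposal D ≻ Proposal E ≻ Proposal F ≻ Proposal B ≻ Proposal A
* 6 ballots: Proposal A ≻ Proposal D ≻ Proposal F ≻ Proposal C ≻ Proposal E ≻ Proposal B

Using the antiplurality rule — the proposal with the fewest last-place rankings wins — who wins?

Last-place votes: Proposal A 11, Proposal B 6, Proposal C 8, Proposal D 14, Proposal E 24, Proposal F 0.

Proposal F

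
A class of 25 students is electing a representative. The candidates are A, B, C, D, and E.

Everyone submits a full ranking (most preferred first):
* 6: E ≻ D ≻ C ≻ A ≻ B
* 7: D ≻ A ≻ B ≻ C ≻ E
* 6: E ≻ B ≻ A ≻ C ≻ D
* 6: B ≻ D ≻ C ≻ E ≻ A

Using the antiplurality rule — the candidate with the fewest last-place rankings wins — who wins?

C

Last-place votes: A 6, B 6, C 0, D 6, E 7.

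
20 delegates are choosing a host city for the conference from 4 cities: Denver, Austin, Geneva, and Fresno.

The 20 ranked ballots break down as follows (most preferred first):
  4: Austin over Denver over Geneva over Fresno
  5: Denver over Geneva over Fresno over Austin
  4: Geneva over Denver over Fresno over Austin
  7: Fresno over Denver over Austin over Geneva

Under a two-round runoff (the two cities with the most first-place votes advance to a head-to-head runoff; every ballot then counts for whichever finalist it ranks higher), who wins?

Denver

Round 1 first-place votes: Denver 5, Austin 4, Geneva 4, Fresno 7. Fresno and Denver advance.
Runoff: Fresno is ranked above Denver on 7 ballots, Denver above Fresno on 13.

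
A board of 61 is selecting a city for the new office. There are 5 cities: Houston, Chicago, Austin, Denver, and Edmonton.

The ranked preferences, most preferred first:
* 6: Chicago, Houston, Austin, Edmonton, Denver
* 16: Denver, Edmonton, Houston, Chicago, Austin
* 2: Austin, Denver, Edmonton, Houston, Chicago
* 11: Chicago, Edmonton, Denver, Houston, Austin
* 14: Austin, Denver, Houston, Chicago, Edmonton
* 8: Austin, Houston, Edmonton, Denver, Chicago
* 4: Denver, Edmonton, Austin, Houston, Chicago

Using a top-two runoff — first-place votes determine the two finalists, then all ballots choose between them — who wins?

Round 1 first-place votes: Houston 0, Chicago 17, Austin 24, Denver 20, Edmonton 0. Austin and Denver advance.
Runoff: Austin is ranked above Denver on 30 ballots, Denver above Austin on 31.

Denver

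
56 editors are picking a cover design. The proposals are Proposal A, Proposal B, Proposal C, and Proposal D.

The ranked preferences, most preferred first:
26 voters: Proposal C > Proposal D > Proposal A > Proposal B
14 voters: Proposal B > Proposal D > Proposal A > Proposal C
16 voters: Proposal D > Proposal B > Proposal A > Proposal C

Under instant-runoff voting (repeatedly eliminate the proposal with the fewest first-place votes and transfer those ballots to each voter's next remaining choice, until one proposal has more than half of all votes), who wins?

Round 1: Proposal A 0, Proposal B 14, Proposal C 26, Proposal D 16. Proposal A eliminated.
Round 2: Proposal B 14, Proposal C 26, Proposal D 16. Proposal B eliminated.
Round 3: Proposal C 26, Proposal D 30. Proposal D has a majority (≥29).

Proposal D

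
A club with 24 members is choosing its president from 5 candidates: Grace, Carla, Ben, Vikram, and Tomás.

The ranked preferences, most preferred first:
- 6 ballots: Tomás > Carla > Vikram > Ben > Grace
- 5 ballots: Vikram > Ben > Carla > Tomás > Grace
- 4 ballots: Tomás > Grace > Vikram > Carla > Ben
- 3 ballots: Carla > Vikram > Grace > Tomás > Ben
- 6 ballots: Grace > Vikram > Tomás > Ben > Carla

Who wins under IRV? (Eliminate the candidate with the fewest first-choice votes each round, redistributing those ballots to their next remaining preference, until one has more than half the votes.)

Round 1: Grace 6, Carla 3, Ben 0, Vikram 5, Tomás 10. Ben eliminated.
Round 2: Grace 6, Carla 3, Vikram 5, Tomás 10. Carla eliminated.
Round 3: Grace 6, Vikram 8, Tomás 10. Grace eliminated.
Round 4: Vikram 14, Tomás 10. Vikram has a majority (≥13).

Vikram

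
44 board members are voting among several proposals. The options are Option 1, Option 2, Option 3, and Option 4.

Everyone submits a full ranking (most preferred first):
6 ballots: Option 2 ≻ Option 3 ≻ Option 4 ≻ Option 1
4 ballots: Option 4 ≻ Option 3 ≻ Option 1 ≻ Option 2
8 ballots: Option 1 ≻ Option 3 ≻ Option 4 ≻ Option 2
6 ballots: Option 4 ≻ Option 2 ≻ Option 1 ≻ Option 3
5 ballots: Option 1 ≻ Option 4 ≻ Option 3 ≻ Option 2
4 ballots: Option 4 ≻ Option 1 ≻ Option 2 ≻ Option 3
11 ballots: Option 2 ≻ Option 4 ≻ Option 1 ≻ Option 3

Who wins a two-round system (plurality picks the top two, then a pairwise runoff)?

Option 4

Round 1 first-place votes: Option 1 13, Option 2 17, Option 3 0, Option 4 14. Option 2 and Option 4 advance.
Runoff: Option 2 is ranked above Option 4 on 17 ballots, Option 4 above Option 2 on 27.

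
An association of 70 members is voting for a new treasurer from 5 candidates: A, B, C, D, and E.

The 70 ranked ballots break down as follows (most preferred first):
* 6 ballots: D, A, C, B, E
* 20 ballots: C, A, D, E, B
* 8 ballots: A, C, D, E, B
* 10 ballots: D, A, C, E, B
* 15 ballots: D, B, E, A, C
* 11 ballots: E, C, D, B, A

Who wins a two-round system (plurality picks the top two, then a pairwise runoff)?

Round 1 first-place votes: A 8, B 0, C 20, D 31, E 11. D and C advance.
Runoff: D is ranked above C on 31 ballots, C above D on 39.

C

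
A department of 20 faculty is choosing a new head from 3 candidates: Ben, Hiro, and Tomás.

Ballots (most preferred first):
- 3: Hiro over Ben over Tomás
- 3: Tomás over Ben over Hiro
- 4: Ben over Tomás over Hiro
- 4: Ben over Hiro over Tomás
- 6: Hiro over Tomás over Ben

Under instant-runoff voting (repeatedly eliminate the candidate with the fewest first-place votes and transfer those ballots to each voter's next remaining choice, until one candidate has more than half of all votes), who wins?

Round 1: Ben 8, Hiro 9, Tomás 3. Tomás eliminated.
Round 2: Ben 11, Hiro 9. Ben has a majority (≥11).

Ben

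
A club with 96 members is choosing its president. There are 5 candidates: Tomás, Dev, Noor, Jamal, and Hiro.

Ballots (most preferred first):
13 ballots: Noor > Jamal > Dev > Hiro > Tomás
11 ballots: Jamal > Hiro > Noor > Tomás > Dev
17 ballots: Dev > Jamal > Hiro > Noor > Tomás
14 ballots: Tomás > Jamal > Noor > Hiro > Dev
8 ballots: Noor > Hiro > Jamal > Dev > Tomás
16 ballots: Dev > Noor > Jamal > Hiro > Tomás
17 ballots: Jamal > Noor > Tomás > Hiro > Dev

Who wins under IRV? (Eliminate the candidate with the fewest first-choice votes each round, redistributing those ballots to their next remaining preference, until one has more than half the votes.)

Jamal

Round 1: Tomás 14, Dev 33, Noor 21, Jamal 28, Hiro 0. Hiro eliminated.
Round 2: Tomás 14, Dev 33, Noor 21, Jamal 28. Tomás eliminated.
Round 3: Dev 33, Noor 21, Jamal 42. Noor eliminated.
Round 4: Dev 33, Jamal 63. Jamal has a majority (≥49).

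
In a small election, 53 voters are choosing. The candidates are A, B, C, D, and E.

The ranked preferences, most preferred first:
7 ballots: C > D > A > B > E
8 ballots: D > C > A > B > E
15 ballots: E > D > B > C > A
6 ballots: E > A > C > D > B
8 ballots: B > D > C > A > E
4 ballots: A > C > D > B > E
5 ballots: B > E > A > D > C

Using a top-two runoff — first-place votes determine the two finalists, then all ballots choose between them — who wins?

Round 1 first-place votes: A 4, B 13, C 7, D 8, E 21. E and B advance.
Runoff: E is ranked above B on 21 ballots, B above E on 32.

B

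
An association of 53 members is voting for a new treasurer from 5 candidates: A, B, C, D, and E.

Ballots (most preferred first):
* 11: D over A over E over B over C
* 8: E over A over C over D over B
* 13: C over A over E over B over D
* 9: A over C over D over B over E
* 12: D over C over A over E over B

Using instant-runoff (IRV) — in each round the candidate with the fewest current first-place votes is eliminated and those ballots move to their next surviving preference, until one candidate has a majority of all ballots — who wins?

Round 1: A 9, B 0, C 13, D 23, E 8. B eliminated.
Round 2: A 9, C 13, D 23, E 8. E eliminated.
Round 3: A 17, C 13, D 23. C eliminated.
Round 4: A 30, D 23. A has a majority (≥27).

A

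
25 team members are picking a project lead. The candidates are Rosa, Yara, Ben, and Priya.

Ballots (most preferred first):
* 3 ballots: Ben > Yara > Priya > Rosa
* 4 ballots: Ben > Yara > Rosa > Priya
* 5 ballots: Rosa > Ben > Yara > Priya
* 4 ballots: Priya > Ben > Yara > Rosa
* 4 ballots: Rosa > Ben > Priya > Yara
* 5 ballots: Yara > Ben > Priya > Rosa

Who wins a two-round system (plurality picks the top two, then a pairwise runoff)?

Round 1 first-place votes: Rosa 9, Yara 5, Ben 7, Priya 4. Rosa and Ben advance.
Runoff: Rosa is ranked above Ben on 9 ballots, Ben above Rosa on 16.

Ben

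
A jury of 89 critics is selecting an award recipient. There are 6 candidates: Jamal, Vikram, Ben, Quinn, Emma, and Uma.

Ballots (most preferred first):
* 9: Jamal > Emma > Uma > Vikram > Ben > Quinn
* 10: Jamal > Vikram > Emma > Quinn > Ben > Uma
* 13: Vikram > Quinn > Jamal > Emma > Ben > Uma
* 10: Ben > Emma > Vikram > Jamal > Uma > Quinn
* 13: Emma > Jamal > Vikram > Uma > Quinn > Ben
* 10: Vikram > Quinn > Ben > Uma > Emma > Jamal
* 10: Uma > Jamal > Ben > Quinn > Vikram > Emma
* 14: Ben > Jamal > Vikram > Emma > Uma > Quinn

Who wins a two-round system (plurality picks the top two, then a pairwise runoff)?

Vikram

Round 1 first-place votes: Jamal 19, Vikram 23, Ben 24, Quinn 0, Emma 13, Uma 10. Ben and Vikram advance.
Runoff: Ben is ranked above Vikram on 34 ballots, Vikram above Ben on 55.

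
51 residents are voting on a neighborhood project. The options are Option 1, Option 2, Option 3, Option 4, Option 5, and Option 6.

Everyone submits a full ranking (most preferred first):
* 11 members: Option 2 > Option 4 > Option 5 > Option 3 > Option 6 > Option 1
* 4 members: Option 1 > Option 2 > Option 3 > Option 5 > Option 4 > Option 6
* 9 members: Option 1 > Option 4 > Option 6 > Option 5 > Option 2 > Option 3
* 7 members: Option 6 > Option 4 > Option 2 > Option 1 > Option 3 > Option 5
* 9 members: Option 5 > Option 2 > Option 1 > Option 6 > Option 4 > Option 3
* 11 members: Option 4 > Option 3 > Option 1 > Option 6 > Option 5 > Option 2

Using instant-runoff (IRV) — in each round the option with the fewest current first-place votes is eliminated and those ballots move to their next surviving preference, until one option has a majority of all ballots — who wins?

Round 1: Option 1 13, Option 2 11, Option 3 0, Option 4 11, Option 5 9, Option 6 7. Option 3 eliminated.
Round 2: Option 1 13, Option 2 11, Option 4 11, Option 5 9, Option 6 7. Option 6 eliminated.
Round 3: Option 1 13, Option 2 11, Option 4 18, Option 5 9. Option 5 eliminated.
Round 4: Option 1 13, Option 2 20, Option 4 18. Option 1 eliminated.
Round 5: Option 2 24, Option 4 27. Option 4 has a majority (≥26).

Option 4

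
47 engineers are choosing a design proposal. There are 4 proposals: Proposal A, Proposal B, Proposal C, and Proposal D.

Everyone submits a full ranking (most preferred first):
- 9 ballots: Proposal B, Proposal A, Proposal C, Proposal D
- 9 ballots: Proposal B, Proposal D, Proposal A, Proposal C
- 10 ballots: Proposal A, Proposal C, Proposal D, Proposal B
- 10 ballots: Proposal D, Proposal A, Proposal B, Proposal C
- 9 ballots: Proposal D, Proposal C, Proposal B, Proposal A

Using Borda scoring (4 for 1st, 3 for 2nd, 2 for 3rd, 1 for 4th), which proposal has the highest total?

Proposal A: 9×3 + 9×2 + 10×4 + 10×3 + 9×1 = 124
Proposal B: 9×4 + 9×4 + 10×1 + 10×2 + 9×2 = 120
Proposal C: 9×2 + 9×1 + 10×3 + 10×1 + 9×3 = 94
Proposal D: 9×1 + 9×3 + 10×2 + 10×4 + 9×4 = 132

Proposal D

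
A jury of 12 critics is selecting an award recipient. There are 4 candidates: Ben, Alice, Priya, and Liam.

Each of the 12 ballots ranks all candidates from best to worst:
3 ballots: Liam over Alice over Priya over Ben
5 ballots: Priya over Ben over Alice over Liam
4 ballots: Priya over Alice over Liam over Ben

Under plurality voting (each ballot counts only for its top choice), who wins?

First-place votes: Ben 0, Alice 0, Priya 9, Liam 3.

Priya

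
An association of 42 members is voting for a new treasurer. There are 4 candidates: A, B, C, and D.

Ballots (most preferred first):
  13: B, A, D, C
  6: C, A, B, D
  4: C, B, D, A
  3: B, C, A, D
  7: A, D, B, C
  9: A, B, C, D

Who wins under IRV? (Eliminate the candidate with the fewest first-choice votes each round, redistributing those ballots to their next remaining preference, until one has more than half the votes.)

A

Round 1: A 16, B 16, C 10, D 0. D eliminated.
Round 2: A 16, B 16, C 10. C eliminated.
Round 3: A 22, B 20. A has a majority (≥22).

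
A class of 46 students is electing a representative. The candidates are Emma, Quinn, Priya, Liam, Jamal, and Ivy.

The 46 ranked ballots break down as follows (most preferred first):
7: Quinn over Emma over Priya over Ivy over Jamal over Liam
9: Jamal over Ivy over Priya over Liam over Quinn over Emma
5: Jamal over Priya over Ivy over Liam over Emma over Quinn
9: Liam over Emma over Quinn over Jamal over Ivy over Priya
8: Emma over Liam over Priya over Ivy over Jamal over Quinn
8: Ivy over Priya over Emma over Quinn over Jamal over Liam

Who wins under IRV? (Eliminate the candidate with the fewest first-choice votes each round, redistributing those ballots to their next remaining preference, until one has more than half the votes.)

Round 1: Emma 8, Quinn 7, Priya 0, Liam 9, Jamal 14, Ivy 8. Priya eliminated.
Round 2: Emma 8, Quinn 7, Liam 9, Jamal 14, Ivy 8. Quinn eliminated.
Round 3: Emma 15, Liam 9, Jamal 14, Ivy 8. Ivy eliminated.
Round 4: Emma 23, Liam 9, Jamal 14. Liam eliminated.
Round 5: Emma 32, Jamal 14. Emma has a majority (≥24).

Emma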